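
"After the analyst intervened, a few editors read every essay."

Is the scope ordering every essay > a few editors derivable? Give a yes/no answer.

Yes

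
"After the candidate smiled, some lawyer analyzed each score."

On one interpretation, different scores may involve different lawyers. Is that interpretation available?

That reading corresponds to *each score* > *some lawyer*.
The adjunct clause does not contain *each score*, which is the matrix object.
Ordinary QR to a clause-peripheral position gives the wide-scope LF for the lower DP.
So *each score* > *some lawyer* is among the available readings.

Yes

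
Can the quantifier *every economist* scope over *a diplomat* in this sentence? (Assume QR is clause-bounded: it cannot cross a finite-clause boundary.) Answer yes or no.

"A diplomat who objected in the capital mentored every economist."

The relative clause *who objected in the capital* modifies *a diplomat*, but *every economist* is not inside that relative clause — it is an argument of the matrix verb.
Nothing blocks QR of the lower DP to a position above the higher one, so inverse scope is available.

Yes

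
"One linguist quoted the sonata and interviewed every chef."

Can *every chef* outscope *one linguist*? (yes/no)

Structurally, *every chef* is inside one conjunct of the coordinate structure (*interviewed every chef*).
Coordinate structures are islands for non-across-the-board movement, QR included.
The inverse ordering *every chef* > *one linguist* is therefore underivable.

No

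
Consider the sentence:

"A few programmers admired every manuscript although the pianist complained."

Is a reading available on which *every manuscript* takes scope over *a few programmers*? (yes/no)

Yes

Neither queried DP is inside the adjunct, so the adjunct-island constraint does not apply.
Ordinary QR to a clause-peripheral position gives the wide-scope LF for the lower DP.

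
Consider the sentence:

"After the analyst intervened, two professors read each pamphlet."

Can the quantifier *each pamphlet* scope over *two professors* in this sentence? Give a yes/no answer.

Yes

Although there is an adjunct clause, *each pamphlet* is in the main clause, not inside the adjunct.
Since no island is crossed, the inverse ordering is licensed alongside surface scope.
So *each pamphlet* > *two professors* is among the available readings.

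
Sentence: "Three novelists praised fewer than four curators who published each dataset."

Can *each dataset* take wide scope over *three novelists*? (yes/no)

*each dataset* occurs within the relative clause *who published each dataset* modifying *fewer than four curators*.
Relative clauses block scope extraction: QR cannot target a position outside the modified NP.
*each dataset* > *three novelists* would require crossing that boundary, which is illicit.

No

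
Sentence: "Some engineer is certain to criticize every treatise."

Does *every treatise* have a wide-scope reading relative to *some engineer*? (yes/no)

Yes

The matrix predicate is a raising verb, whose infinitival complement is not a scope island — *every treatise* can QR into the matrix clause.
Clause-internal QR can adjoin the lower DP above the subject, yielding the inverse reading.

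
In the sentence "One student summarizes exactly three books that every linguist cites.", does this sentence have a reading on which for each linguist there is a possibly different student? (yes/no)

No

This is the *every linguist* > *one student* reading.
Structurally, *every linguist* is inside the relative clause *that every linguist cites* modifying *exactly three books*.
Relative clauses block scope extraction: QR cannot target a position outside the modified NP.
Hence only narrow scope for *every linguist* (under *one student*) survives.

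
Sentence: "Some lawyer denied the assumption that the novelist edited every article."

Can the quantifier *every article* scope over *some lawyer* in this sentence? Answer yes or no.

No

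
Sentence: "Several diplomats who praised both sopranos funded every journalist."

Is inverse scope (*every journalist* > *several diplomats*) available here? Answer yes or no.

Yes

The relative clause *who praised both sopranos* modifies *several diplomats*, but *every journalist* is not inside that relative clause — it is an argument of the matrix verb.
Nothing blocks QR of the lower DP to a position above the higher one, so inverse scope is available.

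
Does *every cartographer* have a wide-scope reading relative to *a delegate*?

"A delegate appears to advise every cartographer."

Raising constructions are monoclausal for scope purposes; *every cartographer* is not separated from *a delegate* by any island.
No island intervenes, so both surface and inverse scope are derivable.

Yes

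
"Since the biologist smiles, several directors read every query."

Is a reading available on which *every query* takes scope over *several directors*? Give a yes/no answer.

Yes

Although there is an adjunct clause, *every query* is in the main clause, not inside the adjunct.
With no island boundary between them, the object can take inverse scope over the subject via ordinary QR within the clause.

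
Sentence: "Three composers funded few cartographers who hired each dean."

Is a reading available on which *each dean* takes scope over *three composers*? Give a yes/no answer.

*each dean* occurs within the relative clause *who hired each dean* modifying *few cartographers*.
Relative clauses block scope extraction: QR cannot target a position outside the modified NP.
There is no licit LF on which *each dean* c-commands *three composers*.

No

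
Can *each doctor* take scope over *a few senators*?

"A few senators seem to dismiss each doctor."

*each doctor* is the object of the infinitival complement of a raising predicate; raising infinitives are transparent for QR, so the two DPs are in effect clausemates.
Nothing blocks QR of the lower DP to a position above the higher one, so inverse scope is available.

Yes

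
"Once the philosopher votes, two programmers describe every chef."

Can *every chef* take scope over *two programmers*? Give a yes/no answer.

Yes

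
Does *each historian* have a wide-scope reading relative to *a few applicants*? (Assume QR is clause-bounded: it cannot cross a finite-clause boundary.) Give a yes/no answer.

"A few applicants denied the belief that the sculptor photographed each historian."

The target quantifier *each historian* is part of the complex NP *the belief that the sculptor photographed each historian*.
A that-clause complement to a noun is an island; QR cannot cross the NP boundary.
So *each historian* cannot raise high enough to outscope *a few applicants*; only the surface ordering *a few applicants* > *each historian* is available.

No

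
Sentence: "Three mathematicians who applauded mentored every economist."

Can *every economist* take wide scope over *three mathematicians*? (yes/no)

Yes

The RC *who applauded* is an island, but *every economist* is not inside it — it is the matrix object, a clausemate of *three mathematicians*.
With no island boundary between them, the object can take inverse scope over the subject via ordinary QR within the clause.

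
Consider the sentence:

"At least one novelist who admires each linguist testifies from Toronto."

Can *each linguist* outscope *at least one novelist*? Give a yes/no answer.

The target quantifier *each linguist* is part of the relative clause *who admires each linguist*.
Relative clauses are scope islands: a quantifier cannot QR out of a relative clause to take scope in the matrix clause.
*each linguist* > *at least one novelist* would require crossing that boundary, which is illicit.

No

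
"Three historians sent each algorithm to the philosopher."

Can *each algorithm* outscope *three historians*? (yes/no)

*each algorithm* is the matrix object and *three historians* the matrix subject; the two are clausemates.
Ordinary QR to a clause-peripheral position gives the wide-scope LF for the lower DP.
Both orderings are possible: *three historians* > *each algorithm* and *each algorithm* > *three historians*.

Yes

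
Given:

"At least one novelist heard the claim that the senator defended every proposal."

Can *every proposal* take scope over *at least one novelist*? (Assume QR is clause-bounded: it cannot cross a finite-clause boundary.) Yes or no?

*every proposal* sits inside the complex NP *the claim that the senator defended every proposal*.
The complex NP is opaque for QR — the quantifier is frozen inside the noun's complement.
So *every proposal* cannot raise to a position above *at least one novelist*.

No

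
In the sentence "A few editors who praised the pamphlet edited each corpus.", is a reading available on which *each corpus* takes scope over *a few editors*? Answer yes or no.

Yes

Although the sentence contains a relative clause (*who praised the pamphlet*), *each corpus* is outside it, in the matrix VP.
QR within a single clause is free, so the lower quantifier may take scope over the higher one.
So *each corpus* > *a few editors* is among the available readings.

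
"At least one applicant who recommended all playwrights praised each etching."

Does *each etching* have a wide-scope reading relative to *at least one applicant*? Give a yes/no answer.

The relative clause *who recommended all playwrights* modifies *at least one applicant*, but *each etching* is not inside that relative clause — it is an argument of the matrix verb.
With no island boundary between them, the object can take inverse scope over the subject via ordinary QR within the clause.

Yes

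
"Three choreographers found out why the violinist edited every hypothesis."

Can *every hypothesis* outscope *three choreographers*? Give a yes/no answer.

No

*every hypothesis* is embedded in the embedded question *why the violinist edited every hypothesis*.
An indirect question is a wh-island; the filled [Spec,CP] blocks QR across the CP edge.
So *every hypothesis* cannot raise high enough to outscope *three choreographers*; only the surface ordering *three choreographers* > *every hypothesis* is available.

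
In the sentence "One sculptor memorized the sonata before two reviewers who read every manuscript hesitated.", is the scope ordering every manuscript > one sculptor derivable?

*every manuscript* sits inside the relative clause *who read every manuscript*, which is itself inside the adjunct *before two reviewers who read every manuscript hesitated*.
Even if one barrier were somehow void, the other would still block QR.
The inverse ordering *every manuscript* > *one sculptor* is therefore underivable.

No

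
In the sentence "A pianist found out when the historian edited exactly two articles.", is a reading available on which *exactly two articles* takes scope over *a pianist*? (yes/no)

*exactly two articles* is embedded in the embedded question *when the historian edited exactly two articles*.
Embedded wh-clauses are opaque for QR, so the quantifier stays inside the question.
So the wide-scope reading for *exactly two articles* is blocked.

No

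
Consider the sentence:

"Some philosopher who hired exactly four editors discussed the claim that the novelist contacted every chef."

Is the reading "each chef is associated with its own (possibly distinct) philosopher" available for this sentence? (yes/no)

No

That reading corresponds to *every chef* > *some philosopher*.
*every chef* occurs within the complex NP *the claim that the novelist contacted every chef*.
The Complex NP Constraint bars QR out of the complement clause of a noun.
So *every chef* cannot raise to a position above *some philosopher*.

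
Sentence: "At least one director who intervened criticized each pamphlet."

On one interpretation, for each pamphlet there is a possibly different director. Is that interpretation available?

Yes

That reading corresponds to *each pamphlet* > *at least one director*.
*each pamphlet* sits in the matrix clause, not in the relative clause on *at least one director*.
QR within a single clause is free, so the lower quantifier may take scope over the higher one.
The sentence is scopally ambiguous between *at least one director* > *each pamphlet* and *each pamphlet* > *at least one director*.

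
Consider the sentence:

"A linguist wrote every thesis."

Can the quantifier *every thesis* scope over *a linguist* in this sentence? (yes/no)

Yes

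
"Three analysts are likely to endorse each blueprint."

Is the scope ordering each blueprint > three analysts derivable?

Yes

Infinitival complements of raising predicates do not block QR; *each blueprint* and *three analysts* are effectively clausemates.
Nothing blocks QR of the lower DP to a position above the higher one, so inverse scope is available.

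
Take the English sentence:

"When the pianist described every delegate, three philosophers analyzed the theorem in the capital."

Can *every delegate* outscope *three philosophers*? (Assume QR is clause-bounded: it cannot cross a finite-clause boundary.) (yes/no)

No

Structurally, *every delegate* is inside the adjunct clause *when the pianist described every delegate*.
Adverbial clauses are not L-marked, so they are barriers for QR — the quantifier cannot escape the adjunct.
*every delegate* is confined to the island and cannot take scope over *three philosophers*.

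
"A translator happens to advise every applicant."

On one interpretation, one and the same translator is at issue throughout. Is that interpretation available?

That reading corresponds to *a translator* > *every applicant*.
That is the surface-scope ordering, which is always one of the available readings — island constraints only ever restrict inverse scope.

Yes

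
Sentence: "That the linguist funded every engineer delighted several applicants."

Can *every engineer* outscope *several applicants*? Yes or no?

The DP *every engineer* is contained in the sentential subject *that the linguist funded every engineer*.
The subject-island constraint blocks QR out of a clausal subject.
*every engineer* > *several applicants* would require crossing that boundary, which is illicit.

No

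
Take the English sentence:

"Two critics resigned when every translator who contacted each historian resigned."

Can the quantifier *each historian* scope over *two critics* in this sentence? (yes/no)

No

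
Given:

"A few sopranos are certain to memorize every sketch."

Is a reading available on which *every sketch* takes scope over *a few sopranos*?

Raising constructions are monoclausal for scope purposes; *every sketch* is not separated from *a few sopranos* by any island.
Since no island is crossed, the inverse ordering is licensed alongside surface scope.

Yes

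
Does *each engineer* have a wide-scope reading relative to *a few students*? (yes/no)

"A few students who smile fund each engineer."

Yes

*each engineer* sits in the matrix clause, not in the relative clause on *a few students*.
Since no island is crossed, the inverse ordering is licensed alongside surface scope.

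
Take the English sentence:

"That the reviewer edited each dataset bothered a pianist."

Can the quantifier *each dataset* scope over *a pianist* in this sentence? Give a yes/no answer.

The DP *each dataset* is contained in the sentential subject *that the reviewer edited each dataset*.
Sentential subjects are islands: a quantifier inside the subject clause cannot raise over the matrix predicate.
So the wide-scope reading for *each dataset* is blocked.

No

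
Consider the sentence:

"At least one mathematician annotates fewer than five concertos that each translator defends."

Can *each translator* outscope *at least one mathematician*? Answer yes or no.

*each translator* sits inside the relative clause *that each translator defends* modifying *fewer than five concertos*.
A relative clause is a scope island — quantifier raising cannot cross its boundary.
*each translator* is confined to the island and cannot take scope over *at least one mathematician*.

No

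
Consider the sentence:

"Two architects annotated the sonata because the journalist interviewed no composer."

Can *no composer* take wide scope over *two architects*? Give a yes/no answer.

The target quantifier *no composer* is part of the adjunct clause *because the journalist interviewed no composer*.
Adjunct clauses are scope islands: a quantifier inside an adjunct cannot raise into the matrix clause.
The inverse ordering *no composer* > *two architects* is therefore underivable.

No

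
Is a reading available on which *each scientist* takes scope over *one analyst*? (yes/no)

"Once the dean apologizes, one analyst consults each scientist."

Neither queried DP is inside the adjunct, so the adjunct-island constraint does not apply.
No island intervenes, so both surface and inverse scope are derivable.

Yes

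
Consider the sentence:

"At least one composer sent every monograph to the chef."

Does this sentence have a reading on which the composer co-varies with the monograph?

Yes

The paraphrase describes the scope ordering *every monograph* > *at least one composer*.
*at least one composer* and *every monograph* are co-arguments of the matrix verb, with nothing but a clause-internal boundary between them.
No island intervenes, so both surface and inverse scope are derivable.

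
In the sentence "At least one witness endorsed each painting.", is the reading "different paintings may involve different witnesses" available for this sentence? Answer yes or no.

That reading corresponds to *each painting* > *at least one witness*.
*each painting* is the matrix object and *at least one witness* the matrix subject; the two are clausemates.
No island intervenes, so both surface and inverse scope are derivable.

Yes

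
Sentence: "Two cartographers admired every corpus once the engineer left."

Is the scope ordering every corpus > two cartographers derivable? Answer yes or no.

Yes

The adjunct island is irrelevant here — *every corpus* and *two cartographers* are both in the matrix clause.
Ordinary QR to a clause-peripheral position gives the wide-scope LF for the lower DP.
So *every corpus* > *two cartographers* is among the available readings.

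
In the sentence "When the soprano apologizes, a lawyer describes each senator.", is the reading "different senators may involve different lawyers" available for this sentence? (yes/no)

Yes

That reading corresponds to *each senator* > *a lawyer*.
Neither queried DP is inside the adjunct, so the adjunct-island constraint does not apply.
With no island boundary between them, the object can take inverse scope over the subject via ordinary QR within the clause.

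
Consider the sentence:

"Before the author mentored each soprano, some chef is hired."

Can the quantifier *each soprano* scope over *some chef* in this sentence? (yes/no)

No

*each soprano* sits inside the adjunct clause *before the author mentored each soprano*.
Adverbial clauses are not L-marked, so they are barriers for QR — the quantifier cannot escape the adjunct.
*each soprano* is confined to the island and cannot take scope over *some chef*.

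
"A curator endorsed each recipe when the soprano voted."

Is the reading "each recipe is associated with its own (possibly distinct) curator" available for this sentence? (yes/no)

Yes

That reading corresponds to *each recipe* > *a curator*.
*each recipe* is a matrix argument; the adjunct is an island but the target quantifier is outside it.
Nothing blocks QR of the lower DP to a position above the higher one, so inverse scope is available.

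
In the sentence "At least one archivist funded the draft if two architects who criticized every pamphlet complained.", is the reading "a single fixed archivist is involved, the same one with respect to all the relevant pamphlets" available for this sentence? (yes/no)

Yes

The described interpretation is the *at least one archivist* > *every pamphlet* scoping.
That is the surface-scope ordering, which is always one of the available readings — island constraints only ever restrict inverse scope.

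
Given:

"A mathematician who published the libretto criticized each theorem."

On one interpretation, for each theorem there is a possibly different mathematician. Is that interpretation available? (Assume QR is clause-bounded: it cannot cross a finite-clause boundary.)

Yes

This is the *each theorem* > *a mathematician* reading.
*each theorem* sits in the matrix clause, not in the relative clause on *a mathematician*.
With no island boundary between them, the object can take inverse scope over the subject via ordinary QR within the clause.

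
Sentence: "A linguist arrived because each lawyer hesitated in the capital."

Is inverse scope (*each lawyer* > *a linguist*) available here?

Structurally, *each lawyer* is inside the adjunct clause *because each lawyer hesitated in the capital*.
Since the clause is an adjunct (not a complement), the Adjunct Condition blocks QR across its edge.
The inverse ordering *each lawyer* > *a linguist* is therefore underivable.
(Only the surface reading survives: one fixed linguist with respect to all the relevant lawyers.)

No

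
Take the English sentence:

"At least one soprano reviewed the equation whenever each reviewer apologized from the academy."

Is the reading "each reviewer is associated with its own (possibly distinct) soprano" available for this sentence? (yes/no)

No

The paraphrase describes the scope ordering *each reviewer* > *at least one soprano*.
*each reviewer* is embedded in the adjunct clause *whenever each reviewer apologized from the academy*.
The adjunct-island constraint bars QR out of an adverbial clause.
The inverse ordering *each reviewer* > *at least one soprano* is therefore underivable.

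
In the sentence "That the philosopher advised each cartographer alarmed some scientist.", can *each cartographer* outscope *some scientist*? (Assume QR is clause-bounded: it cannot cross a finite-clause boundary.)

No

Structurally, *each cartographer* is inside the sentential subject *that the philosopher advised each cartographer*.
Clausal subjects are scope islands; QR from inside the subject into the matrix is barred.
The ordering *each cartographer* > *some scientist* is therefore underivable.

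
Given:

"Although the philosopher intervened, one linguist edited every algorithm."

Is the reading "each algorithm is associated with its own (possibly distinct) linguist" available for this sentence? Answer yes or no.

Yes

The paraphrase describes the scope ordering *every algorithm* > *one linguist*.
The adjunct clause does not contain *every algorithm*, which is the matrix object.
QR within a single clause is free, so the lower quantifier may take scope over the higher one.
The sentence is scopally ambiguous between *one linguist* > *every algorithm* and *every algorithm* > *one linguist*.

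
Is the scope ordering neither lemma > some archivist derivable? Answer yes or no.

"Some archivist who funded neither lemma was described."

No

The target quantifier *neither lemma* is part of the relative clause *who funded neither lemma*.
The relative clause forms an island for QR, so the quantifier is confined to the head noun's restrictor.
Hence only narrow scope for *neither lemma* (under *some archivist*) survives.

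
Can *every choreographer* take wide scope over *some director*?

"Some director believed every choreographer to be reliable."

Yes

*every choreographer* is an ECM subject; ECM complements are not islands, and the embedded quantifier may take matrix scope.
No island intervenes, so both surface and inverse scope are derivable.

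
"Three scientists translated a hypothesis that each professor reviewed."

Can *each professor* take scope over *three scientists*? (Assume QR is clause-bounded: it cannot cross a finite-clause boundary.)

No

Structurally, *each professor* is inside the relative clause *that each professor reviewed* modifying *a hypothesis*.
A relative clause is a scope island — quantifier raising cannot cross its boundary.
Hence only narrow scope for *each professor* (under *three scientists*) survives.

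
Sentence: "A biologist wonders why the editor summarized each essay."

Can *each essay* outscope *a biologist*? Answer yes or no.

No

Structurally, *each essay* is inside the embedded question *why the editor summarized each essay*.
Embedded wh-clauses are opaque for QR, so the quantifier stays inside the question.
*each essay* > *a biologist* would require crossing that boundary, which is illicit.
(Only the surface reading survives: one fixed biologist with respect to all the relevant essays.)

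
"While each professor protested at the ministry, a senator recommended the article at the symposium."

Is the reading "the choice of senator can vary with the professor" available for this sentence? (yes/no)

No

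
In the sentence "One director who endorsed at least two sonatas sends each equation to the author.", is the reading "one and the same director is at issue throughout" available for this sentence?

Yes

That reading corresponds to *one director* > *each equation*.
Surface scope (*one director* > *each equation*) is always derivable; islands only block QR, not in-situ interpretation.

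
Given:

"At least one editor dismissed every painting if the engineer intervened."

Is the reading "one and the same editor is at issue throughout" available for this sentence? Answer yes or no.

Yes

The described interpretation is the *at least one editor* > *every painting* scoping.
Nothing needs to raise for *at least one editor* > *every painting*, so no island constraint is at stake.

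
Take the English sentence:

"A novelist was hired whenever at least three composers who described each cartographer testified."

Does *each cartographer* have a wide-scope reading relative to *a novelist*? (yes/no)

No

Structurally, *each cartographer* is inside the relative clause *who described each cartographer*, which is itself inside the adjunct *whenever at least three composers who described each cartographer testified*.
Nested islands: the RC island is itself inside an adjunct island, so wide scope is doubly excluded.
So the wide-scope reading for *each cartographer* is blocked.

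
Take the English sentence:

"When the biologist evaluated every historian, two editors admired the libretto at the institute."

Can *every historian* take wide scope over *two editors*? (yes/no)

*every historian* occurs within the adjunct clause *when the biologist evaluated every historian*.
Scope out of an adjunct clause is unavailable: QR respects the adjunct-island constraint.
There is no licit LF on which *every historian* c-commands *two editors*.

No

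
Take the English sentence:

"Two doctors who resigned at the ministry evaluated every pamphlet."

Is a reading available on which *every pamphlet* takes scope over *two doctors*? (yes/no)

Yes

*every pamphlet* sits in the matrix clause, not in the relative clause on *two doctors*.
QR within a single clause is free, so the lower quantifier may take scope over the higher one.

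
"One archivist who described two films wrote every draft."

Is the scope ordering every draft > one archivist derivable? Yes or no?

Yes

*every draft* sits in the matrix clause, not in the relative clause on *one archivist*.
With no island boundary between them, the object can take inverse scope over the subject via ordinary QR within the clause.
So *every draft* > *one archivist* is among the available readings.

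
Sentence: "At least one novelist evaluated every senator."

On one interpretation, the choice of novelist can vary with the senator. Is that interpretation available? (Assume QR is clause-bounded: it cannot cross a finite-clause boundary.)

Yes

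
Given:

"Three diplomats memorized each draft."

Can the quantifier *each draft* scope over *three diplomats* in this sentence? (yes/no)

Yes

*three diplomats* and *each draft* are co-arguments of the matrix verb, with nothing but a clause-internal boundary between them.
Ordinary QR to a clause-peripheral position gives the wide-scope LF for the lower DP.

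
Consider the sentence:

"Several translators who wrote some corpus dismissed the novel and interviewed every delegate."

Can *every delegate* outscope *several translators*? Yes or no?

The DP *every delegate* is contained in one conjunct of the coordinate structure (*interviewed every delegate*).
A quantifier cannot raise out of one conjunct of a coordination across the whole coordinate structure — the CSC applies to QR.
Hence only narrow scope for *every delegate* (under *several translators*) survives.

No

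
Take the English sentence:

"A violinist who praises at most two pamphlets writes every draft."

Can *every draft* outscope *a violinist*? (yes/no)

The relative clause *who praises at most two pamphlets* modifies *a violinist*, but *every draft* is not inside that relative clause — it is an argument of the matrix verb.
Ordinary QR to a clause-peripheral position gives the wide-scope LF for the lower DP.
Both orderings are possible: *a violinist* > *every draft* and *every draft* > *a violinist*.

Yes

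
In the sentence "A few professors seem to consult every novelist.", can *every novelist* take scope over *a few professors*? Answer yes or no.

Yes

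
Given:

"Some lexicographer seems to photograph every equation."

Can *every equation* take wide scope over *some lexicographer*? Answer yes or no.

Yes

Infinitival complements of raising predicates do not block QR; *every equation* and *some lexicographer* are effectively clausemates.
With no island boundary between them, the object can take inverse scope over the subject via ordinary QR within the clause.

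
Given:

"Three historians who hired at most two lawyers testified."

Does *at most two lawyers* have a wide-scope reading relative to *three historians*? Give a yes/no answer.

No

*at most two lawyers* is embedded in the relative clause *who hired at most two lawyers*.
A relative clause is a scope island — quantifier raising cannot cross its boundary.
There is no licit LF on which *at most two lawyers* c-commands *three historians*.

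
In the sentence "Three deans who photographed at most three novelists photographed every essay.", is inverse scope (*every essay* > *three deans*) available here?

Although the sentence contains a relative clause (*who photographed at most three novelists*), *every essay* is outside it, in the matrix VP.
Since no island is crossed, the inverse ordering is licensed alongside surface scope.

Yes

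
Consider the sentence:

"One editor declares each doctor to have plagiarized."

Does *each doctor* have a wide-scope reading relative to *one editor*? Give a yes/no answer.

The ECM infinitive is scope-transparent — *each doctor* is free to raise above *one editor*.
No island intervenes, so both surface and inverse scope are derivable.

Yes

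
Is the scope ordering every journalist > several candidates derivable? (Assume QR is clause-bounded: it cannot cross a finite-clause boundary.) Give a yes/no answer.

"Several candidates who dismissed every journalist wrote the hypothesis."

The DP *every journalist* is contained in the relative clause *who dismissed every journalist*.
A relative clause is a scope island — quantifier raising cannot cross its boundary.
So the wide-scope reading for *every journalist* is blocked.

No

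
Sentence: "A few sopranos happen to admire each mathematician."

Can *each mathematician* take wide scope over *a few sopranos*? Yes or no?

Yes

The matrix predicate is a raising verb, whose infinitival complement is not a scope island — *each mathematician* can QR into the matrix clause.
QR within a single clause is free, so the lower quantifier may take scope over the higher one.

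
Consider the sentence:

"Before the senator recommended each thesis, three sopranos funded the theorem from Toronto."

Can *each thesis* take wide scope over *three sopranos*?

The target quantifier *each thesis* is part of the adjunct clause *before the senator recommended each thesis*.
Adjunct clauses are scope islands: a quantifier inside an adjunct cannot raise into the matrix clause.
So the wide-scope reading for *each thesis* is blocked.

No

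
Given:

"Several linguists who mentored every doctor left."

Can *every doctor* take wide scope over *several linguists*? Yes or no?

No

*every doctor* occurs within the relative clause *who mentored every doctor*.
Relative clauses block scope extraction: QR cannot target a position outside the modified NP.
So *every doctor* cannot raise high enough to outscope *several linguists*; only the surface ordering *several linguists* > *every doctor* is available.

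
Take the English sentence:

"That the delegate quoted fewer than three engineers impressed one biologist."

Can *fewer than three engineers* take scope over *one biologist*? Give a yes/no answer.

Structurally, *fewer than three engineers* is inside the sentential subject *that the delegate quoted fewer than three engineers*.
The subject-island constraint blocks QR out of a clausal subject.
So *fewer than three engineers* cannot raise to a position above *one biologist*.

No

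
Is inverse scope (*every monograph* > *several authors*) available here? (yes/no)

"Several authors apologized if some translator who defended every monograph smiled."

No

The target quantifier *every monograph* is part of the relative clause *who defended every monograph*, which is itself inside the adjunct *if some translator who defended every monograph smiled*.
Nested islands: the RC island is itself inside an adjunct island, so wide scope is doubly excluded.
So *every monograph* cannot raise to a position above *several authors*.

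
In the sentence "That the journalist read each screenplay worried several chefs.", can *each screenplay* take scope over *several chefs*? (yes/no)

No

The DP *each screenplay* is contained in the sentential subject *that the journalist read each screenplay*.
Subjects — clausal subjects included — are islands for extraction, and QR is no exception.
So *each screenplay* cannot raise to a position above *several chefs*.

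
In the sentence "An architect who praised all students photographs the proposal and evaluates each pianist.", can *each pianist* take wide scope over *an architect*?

Structurally, *each pianist* is inside one conjunct of the coordinate structure (*evaluates each pianist*).
QR out of a conjunct would have to apply non-ATB, which the CSC forbids.
The inverse ordering *each pianist* > *an architect* is therefore underivable.
(Only the surface reading survives: one fixed architect with respect to all the relevant pianists.)

No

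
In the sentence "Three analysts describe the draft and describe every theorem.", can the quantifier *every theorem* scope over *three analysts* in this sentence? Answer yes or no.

No

Structurally, *every theorem* is inside one conjunct of the coordinate structure (*describe every theorem*).
The Coordinate Structure Constraint blocks movement (including QR) out of a single conjunct.
So the wide-scope reading for *every theorem* is blocked.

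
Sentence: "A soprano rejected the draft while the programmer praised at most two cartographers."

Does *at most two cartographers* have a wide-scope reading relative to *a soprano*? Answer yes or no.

No

The target quantifier *at most two cartographers* is part of the adjunct clause *while the programmer praised at most two cartographers*.
Scope out of an adjunct clause is unavailable: QR respects the adjunct-island constraint.
The inverse ordering *at most two cartographers* > *a soprano* is therefore underivable.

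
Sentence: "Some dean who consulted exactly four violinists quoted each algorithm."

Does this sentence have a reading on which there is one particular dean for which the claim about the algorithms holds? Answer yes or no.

Yes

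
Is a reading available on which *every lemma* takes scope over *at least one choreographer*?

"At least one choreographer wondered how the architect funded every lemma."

No

*every lemma* sits inside the embedded question *how the architect funded every lemma*.
An indirect question is a wh-island; the filled [Spec,CP] blocks QR across the CP edge.
The inverse ordering *every lemma* > *at least one choreographer* is therefore underivable.
(Only the surface reading survives: one fixed choreographer with respect to all the relevant lemmas.)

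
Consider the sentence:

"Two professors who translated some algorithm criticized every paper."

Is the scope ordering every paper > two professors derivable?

Yes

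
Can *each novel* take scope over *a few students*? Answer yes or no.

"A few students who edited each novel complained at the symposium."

Structurally, *each novel* is inside the relative clause *who edited each novel*.
The relative clause forms an island for QR, so the quantifier is confined to the head noun's restrictor.
So the wide-scope reading for *each novel* is blocked.

No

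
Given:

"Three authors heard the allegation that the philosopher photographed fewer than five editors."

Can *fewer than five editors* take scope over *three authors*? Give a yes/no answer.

The target quantifier *fewer than five editors* is part of the complex NP *the allegation that the philosopher photographed fewer than five editors*.
A that-clause complement to a noun is an island; QR cannot cross the NP boundary.
So *fewer than five editors* cannot raise to a position above *three authors*.

No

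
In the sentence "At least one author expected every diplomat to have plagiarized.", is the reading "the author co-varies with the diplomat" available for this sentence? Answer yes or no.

Yes

The paraphrase describes the scope ordering *every diplomat* > *at least one author*.
The ECM infinitive is scope-transparent — *every diplomat* is free to raise above *at least one author*.
Nothing blocks QR of the lower DP to a position above the higher one, so inverse scope is available.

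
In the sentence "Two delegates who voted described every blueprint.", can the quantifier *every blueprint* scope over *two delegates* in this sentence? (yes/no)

The RC *who voted* is an island, but *every blueprint* is not inside it — it is the matrix object, a clausemate of *two delegates*.
Clause-internal QR can adjoin the lower DP above the subject, yielding the inverse reading.

Yes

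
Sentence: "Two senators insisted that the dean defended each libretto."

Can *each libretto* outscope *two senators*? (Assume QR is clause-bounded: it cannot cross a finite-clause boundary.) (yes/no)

No

*each libretto* sits inside the finite complement clause *that the dean defended each libretto*.
Finite CP is the ceiling for QR here, by assumption.
So the wide-scope reading for *each libretto* is blocked.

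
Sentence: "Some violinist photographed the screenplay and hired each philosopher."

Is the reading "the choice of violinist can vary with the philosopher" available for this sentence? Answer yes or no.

The described interpretation is the *each philosopher* > *some violinist* scoping.
*each philosopher* occurs within one conjunct of the coordinate structure (*hired each philosopher*).
The Coordinate Structure Constraint blocks movement (including QR) out of a single conjunct.
*each philosopher* > *some violinist* would require crossing that boundary, which is illicit.
(Only the surface reading survives: one fixed violinist with respect to all the relevant philosophers.)

No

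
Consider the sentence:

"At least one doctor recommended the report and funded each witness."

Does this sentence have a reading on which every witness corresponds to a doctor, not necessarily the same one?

No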